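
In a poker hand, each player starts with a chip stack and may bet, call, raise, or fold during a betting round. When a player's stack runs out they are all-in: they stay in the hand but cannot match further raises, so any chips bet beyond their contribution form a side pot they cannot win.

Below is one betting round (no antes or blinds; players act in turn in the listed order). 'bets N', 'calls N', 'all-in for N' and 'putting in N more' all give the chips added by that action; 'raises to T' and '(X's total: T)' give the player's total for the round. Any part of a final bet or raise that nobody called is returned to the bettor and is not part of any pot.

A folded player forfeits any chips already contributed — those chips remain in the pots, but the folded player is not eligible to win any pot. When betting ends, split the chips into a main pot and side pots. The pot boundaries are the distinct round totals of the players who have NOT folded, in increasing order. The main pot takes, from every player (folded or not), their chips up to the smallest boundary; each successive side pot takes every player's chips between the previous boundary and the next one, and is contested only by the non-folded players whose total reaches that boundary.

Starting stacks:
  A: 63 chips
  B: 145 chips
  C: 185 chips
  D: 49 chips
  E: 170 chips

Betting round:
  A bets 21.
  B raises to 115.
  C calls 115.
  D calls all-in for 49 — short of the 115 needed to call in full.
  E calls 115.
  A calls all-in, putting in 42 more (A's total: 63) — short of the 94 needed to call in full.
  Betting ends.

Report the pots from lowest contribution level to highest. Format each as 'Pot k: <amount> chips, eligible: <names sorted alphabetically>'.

Pot 1: 245 chips, eligible: A, B, C, D, E
Pot 2: 56 chips, eligible: A, B, C, E
Pot 3: 156 chips, eligible: B, C, E

Derivation:
Contributions: A=63, B=115, C=115, D=49, E=115
Pot levels (distinct totals of non-folded players): 49, 63, 115
Layer 1-49: 49 each from A, B, C, D, E = 49*5 = 245 chips; eligible A, B, C, D, E
Layer 50-63: 14 each from A, B, C, E = 14*4 = 56 chips; eligible A, B, C, E
Layer 64-115: 52 each from B, C, E = 52*3 = 156 chips; eligible B, C, E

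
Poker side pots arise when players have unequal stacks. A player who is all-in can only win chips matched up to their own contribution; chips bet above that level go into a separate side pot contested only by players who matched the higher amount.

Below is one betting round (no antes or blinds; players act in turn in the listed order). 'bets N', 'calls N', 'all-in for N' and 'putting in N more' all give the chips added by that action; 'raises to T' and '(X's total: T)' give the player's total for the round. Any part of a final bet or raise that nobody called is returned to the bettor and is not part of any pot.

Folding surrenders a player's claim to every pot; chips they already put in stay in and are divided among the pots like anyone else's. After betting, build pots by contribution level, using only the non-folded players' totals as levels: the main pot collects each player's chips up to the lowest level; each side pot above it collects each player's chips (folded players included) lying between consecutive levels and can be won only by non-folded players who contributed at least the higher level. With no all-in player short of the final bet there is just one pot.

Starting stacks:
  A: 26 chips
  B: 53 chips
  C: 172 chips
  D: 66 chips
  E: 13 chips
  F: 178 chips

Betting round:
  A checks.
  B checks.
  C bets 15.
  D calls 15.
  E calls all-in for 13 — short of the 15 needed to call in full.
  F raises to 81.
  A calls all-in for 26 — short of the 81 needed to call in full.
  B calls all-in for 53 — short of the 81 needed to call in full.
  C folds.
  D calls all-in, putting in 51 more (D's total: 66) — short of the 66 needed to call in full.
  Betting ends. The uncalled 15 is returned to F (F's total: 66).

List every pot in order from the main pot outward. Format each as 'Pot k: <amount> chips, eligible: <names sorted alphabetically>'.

Pot 1: 78 chips, eligible: A, B, D, E, F
Pot 2: 54 chips, eligible: A, B, D, F
Pot 3: 81 chips, eligible: B, D, F
Pot 4: 26 chips, eligible: D, F

Derivation:
Contributions (after 15 returned to F): A=26, B=53, C=15, D=66, E=13, F=66
Folded: C
Pot levels (distinct totals of non-folded players): 13, 26, 53, 66
Layer 1-13: 13 each from A, B, C, D, E, F = 13*6 = 78 chips; eligible A, B, D, E, F
Layer 14-26: A 13 + B 13 + C 2 + D 13 + F 13 = 54 chips; eligible A, B, D, F
Layer 27-53: 27 each from B, D, F = 27*3 = 81 chips; eligible B, D, F
Layer 54-66: 13 each from D, F = 13*2 = 26 chips; eligible D, F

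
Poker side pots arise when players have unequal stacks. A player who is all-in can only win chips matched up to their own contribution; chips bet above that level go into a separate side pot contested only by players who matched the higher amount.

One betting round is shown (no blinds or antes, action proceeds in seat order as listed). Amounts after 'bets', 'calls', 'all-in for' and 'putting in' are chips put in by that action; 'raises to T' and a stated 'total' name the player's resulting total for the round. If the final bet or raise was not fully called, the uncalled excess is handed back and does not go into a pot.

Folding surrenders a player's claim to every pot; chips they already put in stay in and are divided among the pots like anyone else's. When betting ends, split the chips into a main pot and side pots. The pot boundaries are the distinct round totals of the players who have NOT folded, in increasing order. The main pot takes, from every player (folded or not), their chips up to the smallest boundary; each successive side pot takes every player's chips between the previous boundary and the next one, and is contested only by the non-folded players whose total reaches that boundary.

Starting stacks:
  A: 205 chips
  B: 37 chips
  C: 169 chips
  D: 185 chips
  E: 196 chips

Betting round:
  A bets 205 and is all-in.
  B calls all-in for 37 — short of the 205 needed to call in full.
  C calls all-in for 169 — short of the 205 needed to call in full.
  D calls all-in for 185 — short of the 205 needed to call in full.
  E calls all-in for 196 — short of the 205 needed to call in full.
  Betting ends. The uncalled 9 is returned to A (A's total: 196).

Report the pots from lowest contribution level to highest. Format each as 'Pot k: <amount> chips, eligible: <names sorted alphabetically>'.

Pot 1: 185 chips, eligible: A, B, C, D, E
Pot 2: 528 chips, eligible: A, C, D, E
Pot 3: 48 chips, eligible: A, D, E
Pot 4: 22 chips, eligible: A, E

Derivation:
Contributions (after 9 returned to A): A=196, B=37, C=169, D=185, E=196
Pot levels (distinct totals of non-folded players): 37, 169, 185, 196
Layer 1-37: 37 each from A, B, C, D, E = 37*5 = 185 chips; eligible A, B, C, D, E
Layer 38-169: 132 each from A, C, D, E = 132*4 = 528 chips; eligible A, C, D, E
Layer 170-185: 16 each from A, D, E = 16*3 = 48 chips; eligible A, D, E
Layer 186-196: 11 each from A, E = 11*2 = 22 chips; eligible A, E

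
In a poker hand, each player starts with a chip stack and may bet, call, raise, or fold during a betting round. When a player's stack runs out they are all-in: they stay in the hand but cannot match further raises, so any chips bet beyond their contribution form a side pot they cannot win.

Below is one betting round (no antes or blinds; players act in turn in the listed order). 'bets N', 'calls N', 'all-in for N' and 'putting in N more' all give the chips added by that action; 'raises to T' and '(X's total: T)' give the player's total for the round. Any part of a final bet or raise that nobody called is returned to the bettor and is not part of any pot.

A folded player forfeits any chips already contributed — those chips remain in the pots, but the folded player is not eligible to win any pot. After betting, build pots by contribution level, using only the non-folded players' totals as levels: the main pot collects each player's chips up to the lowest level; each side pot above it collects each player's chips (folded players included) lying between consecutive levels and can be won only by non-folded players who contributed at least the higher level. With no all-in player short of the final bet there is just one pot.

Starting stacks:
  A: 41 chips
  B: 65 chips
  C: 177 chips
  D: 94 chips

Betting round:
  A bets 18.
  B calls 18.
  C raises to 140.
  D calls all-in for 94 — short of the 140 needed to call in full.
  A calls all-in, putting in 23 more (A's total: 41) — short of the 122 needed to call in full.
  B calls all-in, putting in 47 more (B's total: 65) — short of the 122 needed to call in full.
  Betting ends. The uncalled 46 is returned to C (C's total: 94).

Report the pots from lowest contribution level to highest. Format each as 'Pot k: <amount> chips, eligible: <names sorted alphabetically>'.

Pot 1: 164 chips, eligible: A, B, C, D
Pot 2: 72 chips, eligible: B, C, D
Pot 3: 58 chips, eligible: C, D

Derivation:
Contributions (after 46 returned to C): A=41, B=65, C=94, D=94
Pot levels (distinct totals of non-folded players): 41, 65, 94
Layer 1-41: 41 each from A, B, C, D = 41*4 = 164 chips; eligible A, B, C, D
Layer 42-65: 24 each from B, C, D = 24*3 = 72 chips; eligible B, C, D
Layer 66-94: 29 each from C, D = 29*2 = 58 chips; eligible C, D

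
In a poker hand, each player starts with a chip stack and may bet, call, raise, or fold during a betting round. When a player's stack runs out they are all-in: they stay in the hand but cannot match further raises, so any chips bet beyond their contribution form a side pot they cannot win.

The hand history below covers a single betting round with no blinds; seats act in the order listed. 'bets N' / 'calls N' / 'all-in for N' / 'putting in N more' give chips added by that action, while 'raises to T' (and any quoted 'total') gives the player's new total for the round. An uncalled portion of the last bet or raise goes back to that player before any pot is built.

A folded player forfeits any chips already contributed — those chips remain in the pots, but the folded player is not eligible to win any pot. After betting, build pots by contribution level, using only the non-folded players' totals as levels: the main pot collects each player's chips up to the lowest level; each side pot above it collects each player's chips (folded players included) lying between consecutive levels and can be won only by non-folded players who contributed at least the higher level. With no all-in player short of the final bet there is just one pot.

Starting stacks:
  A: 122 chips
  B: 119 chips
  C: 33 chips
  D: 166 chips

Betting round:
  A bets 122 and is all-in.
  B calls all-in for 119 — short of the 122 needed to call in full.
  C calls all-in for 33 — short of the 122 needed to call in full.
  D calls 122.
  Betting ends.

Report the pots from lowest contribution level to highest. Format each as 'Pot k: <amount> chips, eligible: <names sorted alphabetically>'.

Contributions: A=122, B=119, C=33, D=122
Pot levels (distinct totals of non-folded players): 33, 119, 122
Layer 1-33: 33 each from A, B, C, D = 33*4 = 132 chips; eligible A, B, C, D
Layer 34-119: 86 each from A, B, D = 86*3 = 258 chips; eligible A, B, D
Layer 120-122: 3 each from A, D = 3*2 = 6 chips; eligible A, D

Pot 1: 132 chips, eligible: A, B, C, D
Pot 2: 258 chips, eligible: A, B, D
Pot 3: 6 chips, eligible: A, D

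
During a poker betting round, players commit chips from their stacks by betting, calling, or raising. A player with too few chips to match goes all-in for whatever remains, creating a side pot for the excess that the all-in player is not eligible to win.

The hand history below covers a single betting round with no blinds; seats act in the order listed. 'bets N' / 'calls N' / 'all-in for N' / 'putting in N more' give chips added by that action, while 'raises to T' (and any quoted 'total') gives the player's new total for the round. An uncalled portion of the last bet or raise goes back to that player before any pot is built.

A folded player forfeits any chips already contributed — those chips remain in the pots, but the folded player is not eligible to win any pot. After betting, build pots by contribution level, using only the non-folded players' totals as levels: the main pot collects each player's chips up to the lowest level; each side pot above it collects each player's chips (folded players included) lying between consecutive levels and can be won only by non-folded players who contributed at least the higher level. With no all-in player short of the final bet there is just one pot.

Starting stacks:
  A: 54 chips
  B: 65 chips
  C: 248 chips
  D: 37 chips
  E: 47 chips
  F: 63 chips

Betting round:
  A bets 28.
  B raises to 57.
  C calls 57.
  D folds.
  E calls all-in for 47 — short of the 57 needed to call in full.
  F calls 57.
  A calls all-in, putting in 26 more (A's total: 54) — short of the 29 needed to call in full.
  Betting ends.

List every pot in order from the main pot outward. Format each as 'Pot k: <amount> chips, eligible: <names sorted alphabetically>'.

Contributions: A=54, B=57, C=57, E=47, F=57
Folded: D
Pot levels (distinct totals of non-folded players): 47, 54, 57
Layer 1-47: 47 each from A, B, C, E, F = 47*5 = 235 chips; eligible A, B, C, E, F
Layer 48-54: 7 each from A, B, C, F = 7*4 = 28 chips; eligible A, B, C, F
Layer 55-57: 3 each from B, C, F = 3*3 = 9 chips; eligible B, C, F

Pot 1: 235 chips, eligible: A, B, C, E, F
Pot 2: 28 chips, eligible: A, B, C, F
Pot 3: 9 chips, eligible: B, C, F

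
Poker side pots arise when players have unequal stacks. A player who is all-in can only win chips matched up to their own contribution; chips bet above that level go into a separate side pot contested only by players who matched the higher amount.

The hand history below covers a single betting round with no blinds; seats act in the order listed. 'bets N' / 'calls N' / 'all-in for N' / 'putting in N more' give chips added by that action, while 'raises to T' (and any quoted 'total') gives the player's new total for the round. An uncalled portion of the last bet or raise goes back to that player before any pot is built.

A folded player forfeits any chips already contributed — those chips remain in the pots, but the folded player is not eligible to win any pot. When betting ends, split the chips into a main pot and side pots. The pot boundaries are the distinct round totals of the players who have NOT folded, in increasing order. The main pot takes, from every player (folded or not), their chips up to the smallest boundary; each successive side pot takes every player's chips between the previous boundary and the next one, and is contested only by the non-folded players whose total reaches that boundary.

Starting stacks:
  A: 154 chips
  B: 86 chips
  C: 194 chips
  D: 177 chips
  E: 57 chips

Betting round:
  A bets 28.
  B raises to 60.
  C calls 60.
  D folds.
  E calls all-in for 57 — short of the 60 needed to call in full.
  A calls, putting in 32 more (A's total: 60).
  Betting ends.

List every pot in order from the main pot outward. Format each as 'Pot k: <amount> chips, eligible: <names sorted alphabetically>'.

Contributions: A=60, B=60, C=60, E=57
Folded: D
Pot levels (distinct totals of non-folded players): 57, 60
Layer 1-57: 57 each from A, B, C, E = 57*4 = 228 chips; eligible A, B, C, E
Layer 58-60: 3 each from A, B, C = 3*3 = 9 chips; eligible A, B, C

Pot 1: 228 chips, eligible: A, B, C, E
Pot 2: 9 chips, eligible: A, B, C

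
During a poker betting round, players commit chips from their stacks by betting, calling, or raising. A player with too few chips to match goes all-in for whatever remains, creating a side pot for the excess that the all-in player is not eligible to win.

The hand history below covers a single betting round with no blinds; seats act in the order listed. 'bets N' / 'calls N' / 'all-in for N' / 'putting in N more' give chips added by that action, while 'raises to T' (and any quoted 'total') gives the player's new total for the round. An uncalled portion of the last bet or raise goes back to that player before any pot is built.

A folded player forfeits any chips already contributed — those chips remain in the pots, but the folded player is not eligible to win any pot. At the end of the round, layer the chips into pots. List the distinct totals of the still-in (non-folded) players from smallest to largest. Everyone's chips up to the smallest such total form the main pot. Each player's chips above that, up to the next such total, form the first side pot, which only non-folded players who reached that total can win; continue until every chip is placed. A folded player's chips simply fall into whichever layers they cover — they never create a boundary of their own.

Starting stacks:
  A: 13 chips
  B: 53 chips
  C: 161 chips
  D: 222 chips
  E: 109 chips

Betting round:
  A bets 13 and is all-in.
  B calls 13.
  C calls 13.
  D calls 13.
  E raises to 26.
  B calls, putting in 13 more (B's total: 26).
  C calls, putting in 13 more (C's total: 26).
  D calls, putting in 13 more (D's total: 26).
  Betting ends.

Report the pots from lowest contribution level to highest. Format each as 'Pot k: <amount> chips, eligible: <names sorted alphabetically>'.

Contributions: A=13, B=26, C=26, D=26, E=26
Pot levels (distinct totals of non-folded players): 13, 26
Layer 1-13: 13 each from A, B, C, D, E = 13*5 = 65 chips; eligible A, B, C, D, E
Layer 14-26: 13 each from B, C, D, E = 13*4 = 52 chips; eligible B, C, D, E

Pot 1: 65 chips, eligible: A, B, C, D, E
Pot 2: 52 chips, eligible: B, C, D, E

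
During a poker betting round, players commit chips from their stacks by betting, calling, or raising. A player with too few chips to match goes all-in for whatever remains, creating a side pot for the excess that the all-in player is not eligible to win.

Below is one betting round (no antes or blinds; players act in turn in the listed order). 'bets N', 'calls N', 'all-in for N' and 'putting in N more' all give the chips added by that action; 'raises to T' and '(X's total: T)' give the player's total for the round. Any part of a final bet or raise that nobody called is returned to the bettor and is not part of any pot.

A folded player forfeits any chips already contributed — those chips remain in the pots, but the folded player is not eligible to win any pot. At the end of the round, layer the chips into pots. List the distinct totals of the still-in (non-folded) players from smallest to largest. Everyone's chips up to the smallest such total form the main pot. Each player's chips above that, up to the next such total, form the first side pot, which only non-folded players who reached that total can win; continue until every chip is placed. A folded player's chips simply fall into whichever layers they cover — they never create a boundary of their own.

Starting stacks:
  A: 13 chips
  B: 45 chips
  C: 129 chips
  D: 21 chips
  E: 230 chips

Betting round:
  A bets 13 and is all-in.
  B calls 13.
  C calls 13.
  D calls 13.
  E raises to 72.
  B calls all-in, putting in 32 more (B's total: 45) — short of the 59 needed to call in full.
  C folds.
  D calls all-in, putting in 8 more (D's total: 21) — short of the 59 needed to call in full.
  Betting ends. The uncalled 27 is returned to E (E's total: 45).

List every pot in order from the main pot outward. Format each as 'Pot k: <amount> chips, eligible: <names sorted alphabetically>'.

Contributions (after 27 returned to E): A=13, B=45, C=13, D=21, E=45
Folded: C
Pot levels (distinct totals of non-folded players): 13, 21, 45
Layer 1-13: 13 each from A, B, C, D, E = 13*5 = 65 chips; eligible A, B, D, E
Layer 14-21: 8 each from B, D, E = 8*3 = 24 chips; eligible B, D, E
Layer 22-45: 24 each from B, E = 24*2 = 48 chips; eligible B, E

Pot 1: 65 chips, eligible: A, B, D, E
Pot 2: 24 chips, eligible: B, D, E
Pot 3: 48 chips, eligible: B, E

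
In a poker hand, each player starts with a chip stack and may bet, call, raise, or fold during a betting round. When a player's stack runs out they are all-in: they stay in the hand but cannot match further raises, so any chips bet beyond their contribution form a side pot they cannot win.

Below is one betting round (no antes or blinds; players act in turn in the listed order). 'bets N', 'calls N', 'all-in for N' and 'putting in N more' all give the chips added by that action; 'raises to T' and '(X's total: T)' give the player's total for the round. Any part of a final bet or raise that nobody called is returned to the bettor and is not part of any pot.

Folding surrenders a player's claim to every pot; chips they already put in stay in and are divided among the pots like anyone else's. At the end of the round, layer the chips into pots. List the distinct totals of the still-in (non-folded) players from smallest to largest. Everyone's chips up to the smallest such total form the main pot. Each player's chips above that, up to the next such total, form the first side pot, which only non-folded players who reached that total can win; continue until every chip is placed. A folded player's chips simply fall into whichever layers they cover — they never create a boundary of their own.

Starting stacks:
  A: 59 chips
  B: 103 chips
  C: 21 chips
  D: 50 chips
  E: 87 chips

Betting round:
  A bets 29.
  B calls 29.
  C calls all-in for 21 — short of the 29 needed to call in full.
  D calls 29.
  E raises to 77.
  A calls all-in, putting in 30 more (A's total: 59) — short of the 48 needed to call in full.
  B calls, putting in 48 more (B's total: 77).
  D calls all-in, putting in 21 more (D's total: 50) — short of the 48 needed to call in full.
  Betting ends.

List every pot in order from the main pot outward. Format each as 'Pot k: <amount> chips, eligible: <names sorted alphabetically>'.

Pot 1: 105 chips, eligible: A, B, C, D, E
Pot 2: 116 chips, eligible: A, B, D, E
Pot 3: 27 chips, eligible: A, B, E
Pot 4: 36 chips, eligible: B, E

Derivation:
Contributions: A=59, B=77, C=21, D=50, E=77
Pot levels (distinct totals of non-folded players): 21, 50, 59, 77
Layer 1-21: 21 each from A, B, C, D, E = 21*5 = 105 chips; eligible A, B, C, D, E
Layer 22-50: 29 each from A, B, D, E = 29*4 = 116 chips; eligible A, B, D, E
Layer 51-59: 9 each from A, B, E = 9*3 = 27 chips; eligible A, B, E
Layer 60-77: 18 each from B, E = 18*2 = 36 chips; eligible B, E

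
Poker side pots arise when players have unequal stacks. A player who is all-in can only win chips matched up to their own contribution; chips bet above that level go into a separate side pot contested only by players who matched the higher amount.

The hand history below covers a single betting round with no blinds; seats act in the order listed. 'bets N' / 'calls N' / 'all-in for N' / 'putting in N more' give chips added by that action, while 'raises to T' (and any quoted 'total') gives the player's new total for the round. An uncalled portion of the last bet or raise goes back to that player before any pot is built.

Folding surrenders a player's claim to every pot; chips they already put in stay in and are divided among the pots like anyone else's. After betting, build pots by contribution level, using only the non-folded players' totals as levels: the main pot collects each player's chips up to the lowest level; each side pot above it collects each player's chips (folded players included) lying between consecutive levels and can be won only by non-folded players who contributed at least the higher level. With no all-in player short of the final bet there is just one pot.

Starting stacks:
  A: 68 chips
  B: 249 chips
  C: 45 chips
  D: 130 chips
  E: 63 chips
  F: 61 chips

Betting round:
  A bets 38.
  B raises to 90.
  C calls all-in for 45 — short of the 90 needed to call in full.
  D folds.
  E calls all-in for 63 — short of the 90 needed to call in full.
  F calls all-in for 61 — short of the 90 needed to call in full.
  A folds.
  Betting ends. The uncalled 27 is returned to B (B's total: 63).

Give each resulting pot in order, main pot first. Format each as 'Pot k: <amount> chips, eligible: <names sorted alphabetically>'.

Pot 1: 218 chips, eligible: B, C, E, F
Pot 2: 48 chips, eligible: B, E, F
Pot 3: 4 chips, eligible: B, E

Derivation:
Contributions (after 27 returned to B): A=38, B=63, C=45, E=63, F=61
Folded: A, D
Pot levels (distinct totals of non-folded players): 45, 61, 63
Layer 1-45: A 38 + B 45 + C 45 + E 45 + F 45 = 218 chips; eligible B, C, E, F
Layer 46-61: 16 each from B, E, F = 16*3 = 48 chips; eligible B, E, F
Layer 62-63: 2 each from B, E = 2*2 = 4 chips; eligible B, E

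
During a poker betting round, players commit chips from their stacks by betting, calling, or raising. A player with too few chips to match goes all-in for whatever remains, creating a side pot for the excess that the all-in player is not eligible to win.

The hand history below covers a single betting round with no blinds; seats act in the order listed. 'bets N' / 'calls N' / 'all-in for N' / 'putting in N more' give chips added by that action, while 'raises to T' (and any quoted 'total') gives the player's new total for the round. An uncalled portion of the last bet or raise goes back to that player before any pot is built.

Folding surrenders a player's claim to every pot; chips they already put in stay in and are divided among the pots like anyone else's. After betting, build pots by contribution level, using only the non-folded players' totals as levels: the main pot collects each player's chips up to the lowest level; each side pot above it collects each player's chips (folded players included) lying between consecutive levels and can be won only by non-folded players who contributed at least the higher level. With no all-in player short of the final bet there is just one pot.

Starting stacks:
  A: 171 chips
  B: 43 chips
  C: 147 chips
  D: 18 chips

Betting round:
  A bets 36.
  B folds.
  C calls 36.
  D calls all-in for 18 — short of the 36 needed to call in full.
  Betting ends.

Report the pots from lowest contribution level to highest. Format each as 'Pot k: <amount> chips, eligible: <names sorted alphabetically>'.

Contributions: A=36, C=36, D=18
Folded: B
Pot levels (distinct totals of non-folded players): 18, 36
Layer 1-18: 18 each from A, C, D = 18*3 = 54 chips; eligible A, C, D
Layer 19-36: 18 each from A, C = 18*2 = 36 chips; eligible A, C

Pot 1: 54 chips, eligible: A, C, D
Pot 2: 36 chips, eligible: A, C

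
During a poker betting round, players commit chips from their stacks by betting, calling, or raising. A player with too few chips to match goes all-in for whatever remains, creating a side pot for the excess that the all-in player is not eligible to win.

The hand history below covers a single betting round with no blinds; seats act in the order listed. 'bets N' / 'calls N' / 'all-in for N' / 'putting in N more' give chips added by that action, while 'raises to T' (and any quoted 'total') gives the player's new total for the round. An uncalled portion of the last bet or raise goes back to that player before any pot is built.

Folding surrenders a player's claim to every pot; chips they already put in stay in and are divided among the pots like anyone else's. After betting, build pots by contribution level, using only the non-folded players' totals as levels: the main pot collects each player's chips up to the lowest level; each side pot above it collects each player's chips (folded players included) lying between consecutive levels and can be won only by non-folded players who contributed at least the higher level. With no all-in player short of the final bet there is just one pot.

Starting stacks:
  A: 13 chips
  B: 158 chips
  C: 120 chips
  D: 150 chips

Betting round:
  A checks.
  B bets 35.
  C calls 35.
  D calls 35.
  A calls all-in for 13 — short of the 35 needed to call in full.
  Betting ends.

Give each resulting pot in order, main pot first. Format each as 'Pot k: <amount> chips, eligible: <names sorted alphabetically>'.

Pot 1: 52 chips, eligible: A, B, C, D
Pot 2: 66 chips, eligible: B, C, D

Derivation:
Contributions: A=13, B=35, C=35, D=35
Pot levels (distinct totals of non-folded players): 13, 35
Layer 1-13: 13 each from A, B, C, D = 13*4 = 52 chips; eligible A, B, C, D
Layer 14-35: 22 each from B, C, D = 22*3 = 66 chips; eligible B, C, D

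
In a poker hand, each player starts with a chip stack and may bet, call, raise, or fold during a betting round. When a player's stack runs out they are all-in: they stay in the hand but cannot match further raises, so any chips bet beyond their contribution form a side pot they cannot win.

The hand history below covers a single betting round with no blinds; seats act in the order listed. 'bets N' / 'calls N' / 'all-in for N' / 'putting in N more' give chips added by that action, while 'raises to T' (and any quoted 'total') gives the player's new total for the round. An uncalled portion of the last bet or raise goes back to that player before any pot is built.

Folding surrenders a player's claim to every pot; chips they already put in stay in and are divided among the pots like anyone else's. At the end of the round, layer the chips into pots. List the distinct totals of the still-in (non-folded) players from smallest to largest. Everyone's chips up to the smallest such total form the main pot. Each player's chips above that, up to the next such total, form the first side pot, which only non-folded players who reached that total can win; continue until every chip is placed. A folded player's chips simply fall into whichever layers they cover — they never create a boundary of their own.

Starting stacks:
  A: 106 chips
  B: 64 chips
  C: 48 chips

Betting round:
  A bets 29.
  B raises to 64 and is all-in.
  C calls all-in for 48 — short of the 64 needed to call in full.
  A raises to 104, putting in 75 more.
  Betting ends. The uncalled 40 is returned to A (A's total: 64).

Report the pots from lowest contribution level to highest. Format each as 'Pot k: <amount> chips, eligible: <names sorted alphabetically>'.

Contributions (after 40 returned to A): A=64, B=64, C=48
Pot levels (distinct totals of non-folded players): 48, 64
Layer 1-48: 48 each from A, B, C = 48*3 = 144 chips; eligible A, B, C
Layer 49-64: 16 each from A, B = 16*2 = 32 chips; eligible A, B

Pot 1: 144 chips, eligible: A, B, C
Pot 2: 32 chips, eligible: A, B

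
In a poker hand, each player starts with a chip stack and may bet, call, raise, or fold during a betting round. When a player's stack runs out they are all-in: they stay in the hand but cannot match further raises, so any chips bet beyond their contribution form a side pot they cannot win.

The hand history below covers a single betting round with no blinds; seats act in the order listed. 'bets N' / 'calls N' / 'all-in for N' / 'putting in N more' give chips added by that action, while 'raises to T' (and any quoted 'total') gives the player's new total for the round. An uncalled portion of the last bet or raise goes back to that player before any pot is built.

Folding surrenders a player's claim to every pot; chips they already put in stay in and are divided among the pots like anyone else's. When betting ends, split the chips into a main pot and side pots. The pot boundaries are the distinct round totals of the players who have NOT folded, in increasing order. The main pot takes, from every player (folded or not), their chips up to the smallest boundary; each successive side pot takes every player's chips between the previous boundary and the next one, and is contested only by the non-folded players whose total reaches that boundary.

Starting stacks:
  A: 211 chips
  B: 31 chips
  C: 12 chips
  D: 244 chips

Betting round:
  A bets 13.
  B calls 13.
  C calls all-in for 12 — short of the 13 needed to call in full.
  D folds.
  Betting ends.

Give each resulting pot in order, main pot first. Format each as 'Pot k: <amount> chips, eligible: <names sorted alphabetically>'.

Contributions: A=13, B=13, C=12
Folded: D
Pot levels (distinct totals of non-folded players): 12, 13
Layer 1-12: 12 each from A, B, C = 12*3 = 36 chips; eligible A, B, C
Layer 13-13: 1 each from A, B = 1*2 = 2 chips; eligible A, B

Pot 1: 36 chips, eligible: A, B, C
Pot 2: 2 chips, eligible: A, B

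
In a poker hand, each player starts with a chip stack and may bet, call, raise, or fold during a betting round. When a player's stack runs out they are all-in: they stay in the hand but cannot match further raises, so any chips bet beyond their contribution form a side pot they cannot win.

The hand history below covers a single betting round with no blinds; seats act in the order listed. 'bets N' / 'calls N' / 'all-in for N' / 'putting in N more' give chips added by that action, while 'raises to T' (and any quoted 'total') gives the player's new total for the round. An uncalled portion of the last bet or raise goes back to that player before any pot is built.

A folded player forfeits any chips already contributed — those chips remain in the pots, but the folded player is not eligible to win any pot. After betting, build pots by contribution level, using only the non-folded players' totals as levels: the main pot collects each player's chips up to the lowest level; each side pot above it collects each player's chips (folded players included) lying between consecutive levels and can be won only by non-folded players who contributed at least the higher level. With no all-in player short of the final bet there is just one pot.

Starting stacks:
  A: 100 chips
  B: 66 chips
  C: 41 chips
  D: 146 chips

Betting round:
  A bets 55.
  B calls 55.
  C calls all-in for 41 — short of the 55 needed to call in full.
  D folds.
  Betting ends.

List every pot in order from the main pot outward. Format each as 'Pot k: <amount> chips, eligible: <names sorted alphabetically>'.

Contributions: A=55, B=55, C=41
Folded: D
Pot levels (distinct totals of non-folded players): 41, 55
Layer 1-41: 41 each from A, B, C = 41*3 = 123 chips; eligible A, B, C
Layer 42-55: 14 each from A, B = 14*2 = 28 chips; eligible A, B

Pot 1: 123 chips, eligible: A, B, C
Pot 2: 28 chips, eligible: A, B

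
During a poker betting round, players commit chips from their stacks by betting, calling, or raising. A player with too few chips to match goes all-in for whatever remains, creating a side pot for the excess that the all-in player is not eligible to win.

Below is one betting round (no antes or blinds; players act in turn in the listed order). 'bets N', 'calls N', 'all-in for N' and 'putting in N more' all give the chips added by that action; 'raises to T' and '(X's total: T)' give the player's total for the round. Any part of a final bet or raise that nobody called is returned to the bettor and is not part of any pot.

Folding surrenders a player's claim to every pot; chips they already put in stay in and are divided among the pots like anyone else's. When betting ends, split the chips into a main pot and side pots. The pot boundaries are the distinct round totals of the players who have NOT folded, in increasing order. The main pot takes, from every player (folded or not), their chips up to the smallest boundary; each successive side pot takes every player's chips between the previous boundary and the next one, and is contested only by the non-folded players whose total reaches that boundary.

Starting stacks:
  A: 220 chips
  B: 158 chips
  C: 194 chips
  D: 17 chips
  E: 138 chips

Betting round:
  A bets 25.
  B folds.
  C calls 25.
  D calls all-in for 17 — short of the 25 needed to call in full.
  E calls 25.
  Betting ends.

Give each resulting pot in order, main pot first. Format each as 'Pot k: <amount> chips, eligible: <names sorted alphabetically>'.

Pot 1: 68 chips, eligible: A, C, D, E
Pot 2: 24 chips, eligible: A, C, E

Derivation:
Contributions: A=25, C=25, D=17, E=25
Folded: B
Pot levels (distinct totals of non-folded players): 17, 25
Layer 1-17: 17 each from A, C, D, E = 17*4 = 68 chips; eligible A, C, D, E
Layer 18-25: 8 each from A, C, E = 8*3 = 24 chips; eligible A, C, E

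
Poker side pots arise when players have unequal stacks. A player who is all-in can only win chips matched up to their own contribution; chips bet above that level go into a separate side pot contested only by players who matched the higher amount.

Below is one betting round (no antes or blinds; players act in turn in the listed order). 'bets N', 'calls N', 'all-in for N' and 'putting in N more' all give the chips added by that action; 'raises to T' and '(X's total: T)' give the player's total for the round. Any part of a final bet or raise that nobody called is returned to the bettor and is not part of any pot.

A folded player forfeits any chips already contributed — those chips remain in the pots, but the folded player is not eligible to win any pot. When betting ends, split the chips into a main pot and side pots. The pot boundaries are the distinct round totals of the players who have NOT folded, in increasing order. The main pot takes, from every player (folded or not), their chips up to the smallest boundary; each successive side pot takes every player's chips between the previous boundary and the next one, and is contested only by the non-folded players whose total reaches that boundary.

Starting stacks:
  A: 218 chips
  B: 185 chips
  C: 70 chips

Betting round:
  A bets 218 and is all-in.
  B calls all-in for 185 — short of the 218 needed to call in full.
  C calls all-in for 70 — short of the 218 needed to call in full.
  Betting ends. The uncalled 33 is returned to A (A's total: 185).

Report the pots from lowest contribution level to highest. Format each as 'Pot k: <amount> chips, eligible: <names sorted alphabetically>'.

Contributions (after 33 returned to A): A=185, B=185, C=70
Pot levels (distinct totals of non-folded players): 70, 185
Layer 1-70: 70 each from A, B, C = 70*3 = 210 chips; eligible A, B, C
Layer 71-185: 115 each from A, B = 115*2 = 230 chips; eligible A, B

Pot 1: 210 chips, eligible: A, B, C
Pot 2: 230 chips, eligible: A, B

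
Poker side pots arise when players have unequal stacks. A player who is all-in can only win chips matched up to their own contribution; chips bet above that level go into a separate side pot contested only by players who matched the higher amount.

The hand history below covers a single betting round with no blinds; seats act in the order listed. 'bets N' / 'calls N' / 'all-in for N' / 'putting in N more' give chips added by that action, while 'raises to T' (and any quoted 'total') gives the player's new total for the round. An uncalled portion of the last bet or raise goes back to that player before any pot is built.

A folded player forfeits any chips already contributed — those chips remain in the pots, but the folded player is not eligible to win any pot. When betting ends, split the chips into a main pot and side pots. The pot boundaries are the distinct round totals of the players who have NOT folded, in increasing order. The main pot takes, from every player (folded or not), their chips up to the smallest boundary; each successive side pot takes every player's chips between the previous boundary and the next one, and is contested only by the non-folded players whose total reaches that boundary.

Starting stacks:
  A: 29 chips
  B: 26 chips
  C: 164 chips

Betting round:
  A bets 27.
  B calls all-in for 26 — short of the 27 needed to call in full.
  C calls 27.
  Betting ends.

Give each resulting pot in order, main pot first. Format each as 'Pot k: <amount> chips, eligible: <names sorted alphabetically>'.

Pot 1: 78 chips, eligible: A, B, C
Pot 2: 2 chips, eligible: A, C

Derivation:
Contributions: A=27, B=26, C=27
Pot levels (distinct totals of non-folded players): 26, 27
Layer 1-26: 26 each from A, B, C = 26*3 = 78 chips; eligible A, B, C
Layer 27-27: 1 each from A, C = 1*2 = 2 chips; eligible A, C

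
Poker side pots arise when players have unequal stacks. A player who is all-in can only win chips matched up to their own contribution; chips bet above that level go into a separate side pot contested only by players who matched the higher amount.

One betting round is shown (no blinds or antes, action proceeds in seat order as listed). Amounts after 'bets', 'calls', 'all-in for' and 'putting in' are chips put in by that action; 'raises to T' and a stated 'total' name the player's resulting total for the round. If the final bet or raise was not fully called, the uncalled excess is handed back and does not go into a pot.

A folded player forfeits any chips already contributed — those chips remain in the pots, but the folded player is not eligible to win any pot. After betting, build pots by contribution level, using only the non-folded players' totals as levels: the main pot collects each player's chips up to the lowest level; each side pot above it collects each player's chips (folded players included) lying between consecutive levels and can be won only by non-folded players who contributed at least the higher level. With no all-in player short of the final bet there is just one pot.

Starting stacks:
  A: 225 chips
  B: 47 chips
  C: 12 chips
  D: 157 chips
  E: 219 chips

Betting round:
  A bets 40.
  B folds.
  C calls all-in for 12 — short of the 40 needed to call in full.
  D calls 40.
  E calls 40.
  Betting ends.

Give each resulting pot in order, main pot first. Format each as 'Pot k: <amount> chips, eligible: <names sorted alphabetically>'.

Pot 1: 48 chips, eligible: A, C, D, E
Pot 2: 84 chips, eligible: A, D, E

Derivation:
Contributions: A=40, C=12, D=40, E=40
Folded: B
Pot levels (distinct totals of non-folded players): 12, 40
Layer 1-12: 12 each from A, C, D, E = 12*4 = 48 chips; eligible A, C, D, E
Layer 13-40: 28 each from A, D, E = 28*3 = 84 chips; eligible A, D, E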